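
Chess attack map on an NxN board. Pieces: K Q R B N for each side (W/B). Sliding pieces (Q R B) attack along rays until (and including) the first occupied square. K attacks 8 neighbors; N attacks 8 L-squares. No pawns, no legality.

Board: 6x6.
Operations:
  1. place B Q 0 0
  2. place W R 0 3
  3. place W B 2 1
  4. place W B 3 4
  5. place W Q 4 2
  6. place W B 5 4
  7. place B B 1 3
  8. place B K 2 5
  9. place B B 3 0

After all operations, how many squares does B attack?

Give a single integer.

Answer: 22

Derivation:
Op 1: place BQ@(0,0)
Op 2: place WR@(0,3)
Op 3: place WB@(2,1)
Op 4: place WB@(3,4)
Op 5: place WQ@(4,2)
Op 6: place WB@(5,4)
Op 7: place BB@(1,3)
Op 8: place BK@(2,5)
Op 9: place BB@(3,0)
Per-piece attacks for B:
  BQ@(0,0): attacks (0,1) (0,2) (0,3) (1,0) (2,0) (3,0) (1,1) (2,2) (3,3) (4,4) (5,5) [ray(0,1) blocked at (0,3); ray(1,0) blocked at (3,0)]
  BB@(1,3): attacks (2,4) (3,5) (2,2) (3,1) (4,0) (0,4) (0,2)
  BK@(2,5): attacks (2,4) (3,5) (1,5) (3,4) (1,4)
  BB@(3,0): attacks (4,1) (5,2) (2,1) [ray(-1,1) blocked at (2,1)]
Union (22 distinct): (0,1) (0,2) (0,3) (0,4) (1,0) (1,1) (1,4) (1,5) (2,0) (2,1) (2,2) (2,4) (3,0) (3,1) (3,3) (3,4) (3,5) (4,0) (4,1) (4,4) (5,2) (5,5)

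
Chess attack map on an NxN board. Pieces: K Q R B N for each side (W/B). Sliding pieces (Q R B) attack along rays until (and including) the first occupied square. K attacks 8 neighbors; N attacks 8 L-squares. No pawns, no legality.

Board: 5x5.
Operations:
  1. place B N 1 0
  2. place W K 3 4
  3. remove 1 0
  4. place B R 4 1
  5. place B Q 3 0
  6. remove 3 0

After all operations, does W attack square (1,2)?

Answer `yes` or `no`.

Op 1: place BN@(1,0)
Op 2: place WK@(3,4)
Op 3: remove (1,0)
Op 4: place BR@(4,1)
Op 5: place BQ@(3,0)
Op 6: remove (3,0)
Per-piece attacks for W:
  WK@(3,4): attacks (3,3) (4,4) (2,4) (4,3) (2,3)
W attacks (1,2): no

Answer: no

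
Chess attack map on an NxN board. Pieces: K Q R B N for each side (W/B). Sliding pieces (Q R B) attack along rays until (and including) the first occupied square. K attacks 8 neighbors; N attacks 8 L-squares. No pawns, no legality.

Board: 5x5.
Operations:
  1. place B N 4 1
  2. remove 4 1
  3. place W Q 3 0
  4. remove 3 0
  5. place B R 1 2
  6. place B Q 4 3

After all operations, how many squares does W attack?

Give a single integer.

Op 1: place BN@(4,1)
Op 2: remove (4,1)
Op 3: place WQ@(3,0)
Op 4: remove (3,0)
Op 5: place BR@(1,2)
Op 6: place BQ@(4,3)
Per-piece attacks for W:
Union (0 distinct): (none)

Answer: 0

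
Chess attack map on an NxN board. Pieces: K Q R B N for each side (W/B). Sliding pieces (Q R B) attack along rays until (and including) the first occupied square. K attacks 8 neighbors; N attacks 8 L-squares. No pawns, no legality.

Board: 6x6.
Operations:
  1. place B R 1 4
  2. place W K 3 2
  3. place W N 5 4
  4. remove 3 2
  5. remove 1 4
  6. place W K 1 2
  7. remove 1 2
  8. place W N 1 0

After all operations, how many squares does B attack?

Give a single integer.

Op 1: place BR@(1,4)
Op 2: place WK@(3,2)
Op 3: place WN@(5,4)
Op 4: remove (3,2)
Op 5: remove (1,4)
Op 6: place WK@(1,2)
Op 7: remove (1,2)
Op 8: place WN@(1,0)
Per-piece attacks for B:
Union (0 distinct): (none)

Answer: 0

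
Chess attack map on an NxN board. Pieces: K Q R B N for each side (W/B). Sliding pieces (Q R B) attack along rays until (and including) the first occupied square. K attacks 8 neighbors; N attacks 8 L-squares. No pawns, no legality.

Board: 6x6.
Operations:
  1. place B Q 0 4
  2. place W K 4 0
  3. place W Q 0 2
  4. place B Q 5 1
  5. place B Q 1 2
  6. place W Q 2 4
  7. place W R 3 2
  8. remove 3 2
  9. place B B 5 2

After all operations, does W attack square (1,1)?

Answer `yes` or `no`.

Op 1: place BQ@(0,4)
Op 2: place WK@(4,0)
Op 3: place WQ@(0,2)
Op 4: place BQ@(5,1)
Op 5: place BQ@(1,2)
Op 6: place WQ@(2,4)
Op 7: place WR@(3,2)
Op 8: remove (3,2)
Op 9: place BB@(5,2)
Per-piece attacks for W:
  WQ@(0,2): attacks (0,3) (0,4) (0,1) (0,0) (1,2) (1,3) (2,4) (1,1) (2,0) [ray(0,1) blocked at (0,4); ray(1,0) blocked at (1,2); ray(1,1) blocked at (2,4)]
  WQ@(2,4): attacks (2,5) (2,3) (2,2) (2,1) (2,0) (3,4) (4,4) (5,4) (1,4) (0,4) (3,5) (3,3) (4,2) (5,1) (1,5) (1,3) (0,2) [ray(-1,0) blocked at (0,4); ray(1,-1) blocked at (5,1); ray(-1,-1) blocked at (0,2)]
  WK@(4,0): attacks (4,1) (5,0) (3,0) (5,1) (3,1)
W attacks (1,1): yes

Answer: yes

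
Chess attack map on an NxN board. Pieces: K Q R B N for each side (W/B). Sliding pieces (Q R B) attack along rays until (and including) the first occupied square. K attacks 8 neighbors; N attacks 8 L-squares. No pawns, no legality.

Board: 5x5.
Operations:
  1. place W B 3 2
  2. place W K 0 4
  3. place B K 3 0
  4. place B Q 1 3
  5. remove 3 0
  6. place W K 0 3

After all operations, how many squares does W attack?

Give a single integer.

Answer: 11

Derivation:
Op 1: place WB@(3,2)
Op 2: place WK@(0,4)
Op 3: place BK@(3,0)
Op 4: place BQ@(1,3)
Op 5: remove (3,0)
Op 6: place WK@(0,3)
Per-piece attacks for W:
  WK@(0,3): attacks (0,4) (0,2) (1,3) (1,4) (1,2)
  WK@(0,4): attacks (0,3) (1,4) (1,3)
  WB@(3,2): attacks (4,3) (4,1) (2,3) (1,4) (2,1) (1,0)
Union (11 distinct): (0,2) (0,3) (0,4) (1,0) (1,2) (1,3) (1,4) (2,1) (2,3) (4,1) (4,3)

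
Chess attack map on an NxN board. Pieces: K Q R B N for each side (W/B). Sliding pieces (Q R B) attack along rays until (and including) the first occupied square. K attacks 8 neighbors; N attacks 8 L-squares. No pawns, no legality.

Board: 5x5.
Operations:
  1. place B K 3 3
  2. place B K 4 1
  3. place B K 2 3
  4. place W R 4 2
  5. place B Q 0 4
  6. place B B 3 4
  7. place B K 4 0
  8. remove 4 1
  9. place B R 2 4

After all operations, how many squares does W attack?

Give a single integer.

Answer: 8

Derivation:
Op 1: place BK@(3,3)
Op 2: place BK@(4,1)
Op 3: place BK@(2,3)
Op 4: place WR@(4,2)
Op 5: place BQ@(0,4)
Op 6: place BB@(3,4)
Op 7: place BK@(4,0)
Op 8: remove (4,1)
Op 9: place BR@(2,4)
Per-piece attacks for W:
  WR@(4,2): attacks (4,3) (4,4) (4,1) (4,0) (3,2) (2,2) (1,2) (0,2) [ray(0,-1) blocked at (4,0)]
Union (8 distinct): (0,2) (1,2) (2,2) (3,2) (4,0) (4,1) (4,3) (4,4)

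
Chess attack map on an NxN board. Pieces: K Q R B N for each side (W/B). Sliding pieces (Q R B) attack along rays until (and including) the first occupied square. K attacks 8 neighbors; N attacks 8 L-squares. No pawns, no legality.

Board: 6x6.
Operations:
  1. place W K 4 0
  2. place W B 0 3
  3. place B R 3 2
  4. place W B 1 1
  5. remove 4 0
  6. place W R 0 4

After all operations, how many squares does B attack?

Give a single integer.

Op 1: place WK@(4,0)
Op 2: place WB@(0,3)
Op 3: place BR@(3,2)
Op 4: place WB@(1,1)
Op 5: remove (4,0)
Op 6: place WR@(0,4)
Per-piece attacks for B:
  BR@(3,2): attacks (3,3) (3,4) (3,5) (3,1) (3,0) (4,2) (5,2) (2,2) (1,2) (0,2)
Union (10 distinct): (0,2) (1,2) (2,2) (3,0) (3,1) (3,3) (3,4) (3,5) (4,2) (5,2)

Answer: 10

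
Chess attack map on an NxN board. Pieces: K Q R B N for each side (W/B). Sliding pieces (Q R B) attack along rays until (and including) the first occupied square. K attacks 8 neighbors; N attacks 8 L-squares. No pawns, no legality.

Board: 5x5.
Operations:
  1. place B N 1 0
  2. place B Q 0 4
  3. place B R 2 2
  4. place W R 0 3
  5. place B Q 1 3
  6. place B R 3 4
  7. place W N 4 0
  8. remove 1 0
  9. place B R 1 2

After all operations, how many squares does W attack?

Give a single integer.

Answer: 7

Derivation:
Op 1: place BN@(1,0)
Op 2: place BQ@(0,4)
Op 3: place BR@(2,2)
Op 4: place WR@(0,3)
Op 5: place BQ@(1,3)
Op 6: place BR@(3,4)
Op 7: place WN@(4,0)
Op 8: remove (1,0)
Op 9: place BR@(1,2)
Per-piece attacks for W:
  WR@(0,3): attacks (0,4) (0,2) (0,1) (0,0) (1,3) [ray(0,1) blocked at (0,4); ray(1,0) blocked at (1,3)]
  WN@(4,0): attacks (3,2) (2,1)
Union (7 distinct): (0,0) (0,1) (0,2) (0,4) (1,3) (2,1) (3,2)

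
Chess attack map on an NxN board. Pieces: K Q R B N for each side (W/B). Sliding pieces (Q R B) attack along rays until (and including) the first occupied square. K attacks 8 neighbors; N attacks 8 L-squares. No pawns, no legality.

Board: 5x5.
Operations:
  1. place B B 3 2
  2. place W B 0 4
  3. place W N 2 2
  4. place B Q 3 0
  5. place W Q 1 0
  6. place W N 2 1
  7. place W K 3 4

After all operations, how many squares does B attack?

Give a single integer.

Op 1: place BB@(3,2)
Op 2: place WB@(0,4)
Op 3: place WN@(2,2)
Op 4: place BQ@(3,0)
Op 5: place WQ@(1,0)
Op 6: place WN@(2,1)
Op 7: place WK@(3,4)
Per-piece attacks for B:
  BQ@(3,0): attacks (3,1) (3,2) (4,0) (2,0) (1,0) (4,1) (2,1) [ray(0,1) blocked at (3,2); ray(-1,0) blocked at (1,0); ray(-1,1) blocked at (2,1)]
  BB@(3,2): attacks (4,3) (4,1) (2,3) (1,4) (2,1) [ray(-1,-1) blocked at (2,1)]
Union (10 distinct): (1,0) (1,4) (2,0) (2,1) (2,3) (3,1) (3,2) (4,0) (4,1) (4,3)

Answer: 10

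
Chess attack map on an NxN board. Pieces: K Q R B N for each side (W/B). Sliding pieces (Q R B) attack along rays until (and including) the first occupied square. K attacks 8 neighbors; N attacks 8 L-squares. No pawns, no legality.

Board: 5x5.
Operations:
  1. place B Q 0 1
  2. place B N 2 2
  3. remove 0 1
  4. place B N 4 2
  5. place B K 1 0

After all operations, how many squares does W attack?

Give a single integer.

Op 1: place BQ@(0,1)
Op 2: place BN@(2,2)
Op 3: remove (0,1)
Op 4: place BN@(4,2)
Op 5: place BK@(1,0)
Per-piece attacks for W:
Union (0 distinct): (none)

Answer: 0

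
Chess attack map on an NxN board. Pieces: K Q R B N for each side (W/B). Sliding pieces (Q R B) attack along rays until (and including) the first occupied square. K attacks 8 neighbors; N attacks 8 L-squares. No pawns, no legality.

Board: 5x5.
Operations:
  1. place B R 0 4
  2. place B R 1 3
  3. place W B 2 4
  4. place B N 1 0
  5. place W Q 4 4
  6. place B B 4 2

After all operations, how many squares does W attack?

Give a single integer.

Answer: 9

Derivation:
Op 1: place BR@(0,4)
Op 2: place BR@(1,3)
Op 3: place WB@(2,4)
Op 4: place BN@(1,0)
Op 5: place WQ@(4,4)
Op 6: place BB@(4,2)
Per-piece attacks for W:
  WB@(2,4): attacks (3,3) (4,2) (1,3) [ray(1,-1) blocked at (4,2); ray(-1,-1) blocked at (1,3)]
  WQ@(4,4): attacks (4,3) (4,2) (3,4) (2,4) (3,3) (2,2) (1,1) (0,0) [ray(0,-1) blocked at (4,2); ray(-1,0) blocked at (2,4)]
Union (9 distinct): (0,0) (1,1) (1,3) (2,2) (2,4) (3,3) (3,4) (4,2) (4,3)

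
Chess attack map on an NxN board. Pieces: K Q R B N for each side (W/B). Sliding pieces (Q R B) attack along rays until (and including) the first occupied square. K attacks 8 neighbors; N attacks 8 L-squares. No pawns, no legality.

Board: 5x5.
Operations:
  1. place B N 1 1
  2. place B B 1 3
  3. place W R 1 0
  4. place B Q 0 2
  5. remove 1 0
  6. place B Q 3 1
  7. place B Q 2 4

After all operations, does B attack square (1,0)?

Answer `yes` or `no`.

Op 1: place BN@(1,1)
Op 2: place BB@(1,3)
Op 3: place WR@(1,0)
Op 4: place BQ@(0,2)
Op 5: remove (1,0)
Op 6: place BQ@(3,1)
Op 7: place BQ@(2,4)
Per-piece attacks for B:
  BQ@(0,2): attacks (0,3) (0,4) (0,1) (0,0) (1,2) (2,2) (3,2) (4,2) (1,3) (1,1) [ray(1,1) blocked at (1,3); ray(1,-1) blocked at (1,1)]
  BN@(1,1): attacks (2,3) (3,2) (0,3) (3,0)
  BB@(1,3): attacks (2,4) (2,2) (3,1) (0,4) (0,2) [ray(1,1) blocked at (2,4); ray(1,-1) blocked at (3,1); ray(-1,-1) blocked at (0,2)]
  BQ@(2,4): attacks (2,3) (2,2) (2,1) (2,0) (3,4) (4,4) (1,4) (0,4) (3,3) (4,2) (1,3) [ray(-1,-1) blocked at (1,3)]
  BQ@(3,1): attacks (3,2) (3,3) (3,4) (3,0) (4,1) (2,1) (1,1) (4,2) (4,0) (2,2) (1,3) (2,0) [ray(-1,0) blocked at (1,1); ray(-1,1) blocked at (1,3)]
B attacks (1,0): no

Answer: no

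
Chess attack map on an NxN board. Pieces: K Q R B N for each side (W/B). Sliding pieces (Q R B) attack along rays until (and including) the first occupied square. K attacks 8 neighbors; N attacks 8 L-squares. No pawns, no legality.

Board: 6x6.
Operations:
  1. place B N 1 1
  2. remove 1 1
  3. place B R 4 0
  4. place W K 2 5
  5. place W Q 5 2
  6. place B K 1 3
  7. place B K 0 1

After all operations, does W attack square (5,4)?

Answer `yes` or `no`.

Answer: yes

Derivation:
Op 1: place BN@(1,1)
Op 2: remove (1,1)
Op 3: place BR@(4,0)
Op 4: place WK@(2,5)
Op 5: place WQ@(5,2)
Op 6: place BK@(1,3)
Op 7: place BK@(0,1)
Per-piece attacks for W:
  WK@(2,5): attacks (2,4) (3,5) (1,5) (3,4) (1,4)
  WQ@(5,2): attacks (5,3) (5,4) (5,5) (5,1) (5,0) (4,2) (3,2) (2,2) (1,2) (0,2) (4,3) (3,4) (2,5) (4,1) (3,0) [ray(-1,1) blocked at (2,5)]
W attacks (5,4): yes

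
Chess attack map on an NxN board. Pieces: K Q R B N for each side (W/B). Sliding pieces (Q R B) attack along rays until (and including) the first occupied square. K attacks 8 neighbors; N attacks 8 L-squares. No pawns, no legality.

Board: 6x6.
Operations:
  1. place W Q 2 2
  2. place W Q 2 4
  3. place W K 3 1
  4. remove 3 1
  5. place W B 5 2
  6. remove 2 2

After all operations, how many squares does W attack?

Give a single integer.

Answer: 20

Derivation:
Op 1: place WQ@(2,2)
Op 2: place WQ@(2,4)
Op 3: place WK@(3,1)
Op 4: remove (3,1)
Op 5: place WB@(5,2)
Op 6: remove (2,2)
Per-piece attacks for W:
  WQ@(2,4): attacks (2,5) (2,3) (2,2) (2,1) (2,0) (3,4) (4,4) (5,4) (1,4) (0,4) (3,5) (3,3) (4,2) (5,1) (1,5) (1,3) (0,2)
  WB@(5,2): attacks (4,3) (3,4) (2,5) (4,1) (3,0)
Union (20 distinct): (0,2) (0,4) (1,3) (1,4) (1,5) (2,0) (2,1) (2,2) (2,3) (2,5) (3,0) (3,3) (3,4) (3,5) (4,1) (4,2) (4,3) (4,4) (5,1) (5,4)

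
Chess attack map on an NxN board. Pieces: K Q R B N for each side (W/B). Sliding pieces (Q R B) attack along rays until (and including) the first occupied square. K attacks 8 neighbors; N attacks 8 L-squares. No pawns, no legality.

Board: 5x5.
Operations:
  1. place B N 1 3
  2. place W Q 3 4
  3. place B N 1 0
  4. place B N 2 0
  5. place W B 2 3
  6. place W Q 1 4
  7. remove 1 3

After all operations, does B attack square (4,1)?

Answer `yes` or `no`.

Op 1: place BN@(1,3)
Op 2: place WQ@(3,4)
Op 3: place BN@(1,0)
Op 4: place BN@(2,0)
Op 5: place WB@(2,3)
Op 6: place WQ@(1,4)
Op 7: remove (1,3)
Per-piece attacks for B:
  BN@(1,0): attacks (2,2) (3,1) (0,2)
  BN@(2,0): attacks (3,2) (4,1) (1,2) (0,1)
B attacks (4,1): yes

Answer: yes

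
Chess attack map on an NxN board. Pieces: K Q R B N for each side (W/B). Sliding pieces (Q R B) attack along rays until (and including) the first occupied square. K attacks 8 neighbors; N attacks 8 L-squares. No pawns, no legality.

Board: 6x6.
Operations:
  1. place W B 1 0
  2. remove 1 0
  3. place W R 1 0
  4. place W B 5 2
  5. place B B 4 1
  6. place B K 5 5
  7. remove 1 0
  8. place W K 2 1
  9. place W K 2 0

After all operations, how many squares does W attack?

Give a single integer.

Op 1: place WB@(1,0)
Op 2: remove (1,0)
Op 3: place WR@(1,0)
Op 4: place WB@(5,2)
Op 5: place BB@(4,1)
Op 6: place BK@(5,5)
Op 7: remove (1,0)
Op 8: place WK@(2,1)
Op 9: place WK@(2,0)
Per-piece attacks for W:
  WK@(2,0): attacks (2,1) (3,0) (1,0) (3,1) (1,1)
  WK@(2,1): attacks (2,2) (2,0) (3,1) (1,1) (3,2) (3,0) (1,2) (1,0)
  WB@(5,2): attacks (4,3) (3,4) (2,5) (4,1) [ray(-1,-1) blocked at (4,1)]
Union (13 distinct): (1,0) (1,1) (1,2) (2,0) (2,1) (2,2) (2,5) (3,0) (3,1) (3,2) (3,4) (4,1) (4,3)

Answer: 13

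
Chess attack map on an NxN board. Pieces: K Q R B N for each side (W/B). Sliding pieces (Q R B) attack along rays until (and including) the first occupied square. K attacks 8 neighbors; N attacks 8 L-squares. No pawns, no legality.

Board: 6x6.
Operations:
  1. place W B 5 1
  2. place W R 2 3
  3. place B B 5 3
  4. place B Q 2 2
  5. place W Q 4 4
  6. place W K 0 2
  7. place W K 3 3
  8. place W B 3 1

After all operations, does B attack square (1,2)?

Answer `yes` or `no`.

Op 1: place WB@(5,1)
Op 2: place WR@(2,3)
Op 3: place BB@(5,3)
Op 4: place BQ@(2,2)
Op 5: place WQ@(4,4)
Op 6: place WK@(0,2)
Op 7: place WK@(3,3)
Op 8: place WB@(3,1)
Per-piece attacks for B:
  BQ@(2,2): attacks (2,3) (2,1) (2,0) (3,2) (4,2) (5,2) (1,2) (0,2) (3,3) (3,1) (1,3) (0,4) (1,1) (0,0) [ray(0,1) blocked at (2,3); ray(-1,0) blocked at (0,2); ray(1,1) blocked at (3,3); ray(1,-1) blocked at (3,1)]
  BB@(5,3): attacks (4,4) (4,2) (3,1) [ray(-1,1) blocked at (4,4); ray(-1,-1) blocked at (3,1)]
B attacks (1,2): yes

Answer: yes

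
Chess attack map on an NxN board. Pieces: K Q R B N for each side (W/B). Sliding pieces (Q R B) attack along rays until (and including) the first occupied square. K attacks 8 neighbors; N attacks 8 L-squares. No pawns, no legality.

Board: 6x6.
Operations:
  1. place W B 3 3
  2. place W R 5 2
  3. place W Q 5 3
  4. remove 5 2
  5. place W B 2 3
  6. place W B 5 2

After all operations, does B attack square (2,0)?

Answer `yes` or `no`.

Answer: no

Derivation:
Op 1: place WB@(3,3)
Op 2: place WR@(5,2)
Op 3: place WQ@(5,3)
Op 4: remove (5,2)
Op 5: place WB@(2,3)
Op 6: place WB@(5,2)
Per-piece attacks for B:
B attacks (2,0): no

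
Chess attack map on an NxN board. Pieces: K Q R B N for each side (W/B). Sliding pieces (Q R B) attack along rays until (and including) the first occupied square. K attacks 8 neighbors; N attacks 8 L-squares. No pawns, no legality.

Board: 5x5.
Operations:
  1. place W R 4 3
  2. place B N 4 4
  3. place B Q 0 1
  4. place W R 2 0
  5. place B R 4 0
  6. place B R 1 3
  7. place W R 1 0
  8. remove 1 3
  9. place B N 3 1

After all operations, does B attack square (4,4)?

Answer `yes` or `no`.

Answer: no

Derivation:
Op 1: place WR@(4,3)
Op 2: place BN@(4,4)
Op 3: place BQ@(0,1)
Op 4: place WR@(2,0)
Op 5: place BR@(4,0)
Op 6: place BR@(1,3)
Op 7: place WR@(1,0)
Op 8: remove (1,3)
Op 9: place BN@(3,1)
Per-piece attacks for B:
  BQ@(0,1): attacks (0,2) (0,3) (0,4) (0,0) (1,1) (2,1) (3,1) (1,2) (2,3) (3,4) (1,0) [ray(1,0) blocked at (3,1); ray(1,-1) blocked at (1,0)]
  BN@(3,1): attacks (4,3) (2,3) (1,2) (1,0)
  BR@(4,0): attacks (4,1) (4,2) (4,3) (3,0) (2,0) [ray(0,1) blocked at (4,3); ray(-1,0) blocked at (2,0)]
  BN@(4,4): attacks (3,2) (2,3)
B attacks (4,4): no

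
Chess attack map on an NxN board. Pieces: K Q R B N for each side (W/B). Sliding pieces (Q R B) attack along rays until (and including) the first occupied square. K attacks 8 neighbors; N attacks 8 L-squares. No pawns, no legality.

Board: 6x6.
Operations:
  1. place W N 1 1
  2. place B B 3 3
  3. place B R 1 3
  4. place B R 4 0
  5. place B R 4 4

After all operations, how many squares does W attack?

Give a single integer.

Op 1: place WN@(1,1)
Op 2: place BB@(3,3)
Op 3: place BR@(1,3)
Op 4: place BR@(4,0)
Op 5: place BR@(4,4)
Per-piece attacks for W:
  WN@(1,1): attacks (2,3) (3,2) (0,3) (3,0)
Union (4 distinct): (0,3) (2,3) (3,0) (3,2)

Answer: 4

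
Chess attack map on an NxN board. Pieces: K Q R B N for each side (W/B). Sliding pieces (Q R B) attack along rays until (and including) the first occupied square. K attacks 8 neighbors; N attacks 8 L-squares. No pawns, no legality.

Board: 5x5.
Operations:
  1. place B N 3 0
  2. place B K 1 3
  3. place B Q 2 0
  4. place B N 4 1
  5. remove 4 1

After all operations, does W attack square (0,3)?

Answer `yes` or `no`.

Answer: no

Derivation:
Op 1: place BN@(3,0)
Op 2: place BK@(1,3)
Op 3: place BQ@(2,0)
Op 4: place BN@(4,1)
Op 5: remove (4,1)
Per-piece attacks for W:
W attacks (0,3): no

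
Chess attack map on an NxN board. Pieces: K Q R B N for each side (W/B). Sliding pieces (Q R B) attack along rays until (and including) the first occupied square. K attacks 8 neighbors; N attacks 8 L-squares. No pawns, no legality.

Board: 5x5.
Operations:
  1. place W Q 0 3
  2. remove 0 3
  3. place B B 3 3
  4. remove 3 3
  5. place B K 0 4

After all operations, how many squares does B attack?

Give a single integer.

Op 1: place WQ@(0,3)
Op 2: remove (0,3)
Op 3: place BB@(3,3)
Op 4: remove (3,3)
Op 5: place BK@(0,4)
Per-piece attacks for B:
  BK@(0,4): attacks (0,3) (1,4) (1,3)
Union (3 distinct): (0,3) (1,3) (1,4)

Answer: 3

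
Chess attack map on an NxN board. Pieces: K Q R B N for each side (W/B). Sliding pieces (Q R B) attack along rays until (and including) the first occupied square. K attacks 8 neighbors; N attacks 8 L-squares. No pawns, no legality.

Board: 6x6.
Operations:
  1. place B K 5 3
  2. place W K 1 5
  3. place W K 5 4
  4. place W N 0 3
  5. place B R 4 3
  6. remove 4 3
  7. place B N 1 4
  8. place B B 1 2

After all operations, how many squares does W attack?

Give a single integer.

Op 1: place BK@(5,3)
Op 2: place WK@(1,5)
Op 3: place WK@(5,4)
Op 4: place WN@(0,3)
Op 5: place BR@(4,3)
Op 6: remove (4,3)
Op 7: place BN@(1,4)
Op 8: place BB@(1,2)
Per-piece attacks for W:
  WN@(0,3): attacks (1,5) (2,4) (1,1) (2,2)
  WK@(1,5): attacks (1,4) (2,5) (0,5) (2,4) (0,4)
  WK@(5,4): attacks (5,5) (5,3) (4,4) (4,5) (4,3)
Union (13 distinct): (0,4) (0,5) (1,1) (1,4) (1,5) (2,2) (2,4) (2,5) (4,3) (4,4) (4,5) (5,3) (5,5)

Answer: 13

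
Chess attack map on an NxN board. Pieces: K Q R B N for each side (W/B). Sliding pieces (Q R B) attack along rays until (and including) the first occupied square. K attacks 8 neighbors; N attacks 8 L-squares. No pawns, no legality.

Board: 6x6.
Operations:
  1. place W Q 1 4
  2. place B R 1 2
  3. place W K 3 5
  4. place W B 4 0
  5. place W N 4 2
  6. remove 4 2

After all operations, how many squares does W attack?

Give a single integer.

Op 1: place WQ@(1,4)
Op 2: place BR@(1,2)
Op 3: place WK@(3,5)
Op 4: place WB@(4,0)
Op 5: place WN@(4,2)
Op 6: remove (4,2)
Per-piece attacks for W:
  WQ@(1,4): attacks (1,5) (1,3) (1,2) (2,4) (3,4) (4,4) (5,4) (0,4) (2,5) (2,3) (3,2) (4,1) (5,0) (0,5) (0,3) [ray(0,-1) blocked at (1,2)]
  WK@(3,5): attacks (3,4) (4,5) (2,5) (4,4) (2,4)
  WB@(4,0): attacks (5,1) (3,1) (2,2) (1,3) (0,4)
Union (19 distinct): (0,3) (0,4) (0,5) (1,2) (1,3) (1,5) (2,2) (2,3) (2,4) (2,5) (3,1) (3,2) (3,4) (4,1) (4,4) (4,5) (5,0) (5,1) (5,4)

Answer: 19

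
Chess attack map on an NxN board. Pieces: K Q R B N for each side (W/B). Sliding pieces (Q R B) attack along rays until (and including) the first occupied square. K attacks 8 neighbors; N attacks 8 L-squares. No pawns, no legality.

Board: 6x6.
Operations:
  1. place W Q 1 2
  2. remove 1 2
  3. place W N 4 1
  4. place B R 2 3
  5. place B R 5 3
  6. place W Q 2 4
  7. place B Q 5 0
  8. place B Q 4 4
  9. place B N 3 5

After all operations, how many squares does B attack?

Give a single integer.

Op 1: place WQ@(1,2)
Op 2: remove (1,2)
Op 3: place WN@(4,1)
Op 4: place BR@(2,3)
Op 5: place BR@(5,3)
Op 6: place WQ@(2,4)
Op 7: place BQ@(5,0)
Op 8: place BQ@(4,4)
Op 9: place BN@(3,5)
Per-piece attacks for B:
  BR@(2,3): attacks (2,4) (2,2) (2,1) (2,0) (3,3) (4,3) (5,3) (1,3) (0,3) [ray(0,1) blocked at (2,4); ray(1,0) blocked at (5,3)]
  BN@(3,5): attacks (4,3) (5,4) (2,3) (1,4)
  BQ@(4,4): attacks (4,5) (4,3) (4,2) (4,1) (5,4) (3,4) (2,4) (5,5) (5,3) (3,5) (3,3) (2,2) (1,1) (0,0) [ray(0,-1) blocked at (4,1); ray(-1,0) blocked at (2,4); ray(1,-1) blocked at (5,3); ray(-1,1) blocked at (3,5)]
  BQ@(5,0): attacks (5,1) (5,2) (5,3) (4,0) (3,0) (2,0) (1,0) (0,0) (4,1) [ray(0,1) blocked at (5,3); ray(-1,1) blocked at (4,1)]
  BR@(5,3): attacks (5,4) (5,5) (5,2) (5,1) (5,0) (4,3) (3,3) (2,3) [ray(0,-1) blocked at (5,0); ray(-1,0) blocked at (2,3)]
Union (26 distinct): (0,0) (0,3) (1,0) (1,1) (1,3) (1,4) (2,0) (2,1) (2,2) (2,3) (2,4) (3,0) (3,3) (3,4) (3,5) (4,0) (4,1) (4,2) (4,3) (4,5) (5,0) (5,1) (5,2) (5,3) (5,4) (5,5)

Answer: 26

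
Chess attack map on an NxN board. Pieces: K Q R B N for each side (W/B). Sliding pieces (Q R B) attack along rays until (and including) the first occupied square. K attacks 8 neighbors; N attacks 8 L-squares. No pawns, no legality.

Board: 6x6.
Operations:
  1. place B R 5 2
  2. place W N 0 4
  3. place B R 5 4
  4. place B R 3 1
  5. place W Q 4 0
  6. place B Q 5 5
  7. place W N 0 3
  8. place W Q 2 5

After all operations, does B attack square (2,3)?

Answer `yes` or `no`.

Op 1: place BR@(5,2)
Op 2: place WN@(0,4)
Op 3: place BR@(5,4)
Op 4: place BR@(3,1)
Op 5: place WQ@(4,0)
Op 6: place BQ@(5,5)
Op 7: place WN@(0,3)
Op 8: place WQ@(2,5)
Per-piece attacks for B:
  BR@(3,1): attacks (3,2) (3,3) (3,4) (3,5) (3,0) (4,1) (5,1) (2,1) (1,1) (0,1)
  BR@(5,2): attacks (5,3) (5,4) (5,1) (5,0) (4,2) (3,2) (2,2) (1,2) (0,2) [ray(0,1) blocked at (5,4)]
  BR@(5,4): attacks (5,5) (5,3) (5,2) (4,4) (3,4) (2,4) (1,4) (0,4) [ray(0,1) blocked at (5,5); ray(0,-1) blocked at (5,2); ray(-1,0) blocked at (0,4)]
  BQ@(5,5): attacks (5,4) (4,5) (3,5) (2,5) (4,4) (3,3) (2,2) (1,1) (0,0) [ray(0,-1) blocked at (5,4); ray(-1,0) blocked at (2,5)]
B attacks (2,3): no

Answer: no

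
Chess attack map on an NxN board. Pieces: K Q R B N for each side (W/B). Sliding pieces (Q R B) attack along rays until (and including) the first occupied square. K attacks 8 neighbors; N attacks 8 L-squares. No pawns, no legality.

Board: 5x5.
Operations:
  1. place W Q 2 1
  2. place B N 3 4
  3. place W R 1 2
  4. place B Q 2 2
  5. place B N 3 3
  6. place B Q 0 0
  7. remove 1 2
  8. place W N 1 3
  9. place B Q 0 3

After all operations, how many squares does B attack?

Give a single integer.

Op 1: place WQ@(2,1)
Op 2: place BN@(3,4)
Op 3: place WR@(1,2)
Op 4: place BQ@(2,2)
Op 5: place BN@(3,3)
Op 6: place BQ@(0,0)
Op 7: remove (1,2)
Op 8: place WN@(1,3)
Op 9: place BQ@(0,3)
Per-piece attacks for B:
  BQ@(0,0): attacks (0,1) (0,2) (0,3) (1,0) (2,0) (3,0) (4,0) (1,1) (2,2) [ray(0,1) blocked at (0,3); ray(1,1) blocked at (2,2)]
  BQ@(0,3): attacks (0,4) (0,2) (0,1) (0,0) (1,3) (1,4) (1,2) (2,1) [ray(0,-1) blocked at (0,0); ray(1,0) blocked at (1,3); ray(1,-1) blocked at (2,1)]
  BQ@(2,2): attacks (2,3) (2,4) (2,1) (3,2) (4,2) (1,2) (0,2) (3,3) (3,1) (4,0) (1,3) (1,1) (0,0) [ray(0,-1) blocked at (2,1); ray(1,1) blocked at (3,3); ray(-1,1) blocked at (1,3); ray(-1,-1) blocked at (0,0)]
  BN@(3,3): attacks (1,4) (4,1) (2,1) (1,2)
  BN@(3,4): attacks (4,2) (2,2) (1,3)
Union (22 distinct): (0,0) (0,1) (0,2) (0,3) (0,4) (1,0) (1,1) (1,2) (1,3) (1,4) (2,0) (2,1) (2,2) (2,3) (2,4) (3,0) (3,1) (3,2) (3,3) (4,0) (4,1) (4,2)

Answer: 22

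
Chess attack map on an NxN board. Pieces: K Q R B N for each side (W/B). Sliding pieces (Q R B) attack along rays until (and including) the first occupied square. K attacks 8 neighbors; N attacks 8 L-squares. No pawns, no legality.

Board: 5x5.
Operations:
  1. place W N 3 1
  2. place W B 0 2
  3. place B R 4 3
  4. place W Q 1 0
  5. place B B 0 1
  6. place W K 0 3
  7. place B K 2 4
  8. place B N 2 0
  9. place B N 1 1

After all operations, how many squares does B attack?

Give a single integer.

Answer: 15

Derivation:
Op 1: place WN@(3,1)
Op 2: place WB@(0,2)
Op 3: place BR@(4,3)
Op 4: place WQ@(1,0)
Op 5: place BB@(0,1)
Op 6: place WK@(0,3)
Op 7: place BK@(2,4)
Op 8: place BN@(2,0)
Op 9: place BN@(1,1)
Per-piece attacks for B:
  BB@(0,1): attacks (1,2) (2,3) (3,4) (1,0) [ray(1,-1) blocked at (1,0)]
  BN@(1,1): attacks (2,3) (3,2) (0,3) (3,0)
  BN@(2,0): attacks (3,2) (4,1) (1,2) (0,1)
  BK@(2,4): attacks (2,3) (3,4) (1,4) (3,3) (1,3)
  BR@(4,3): attacks (4,4) (4,2) (4,1) (4,0) (3,3) (2,3) (1,3) (0,3) [ray(-1,0) blocked at (0,3)]
Union (15 distinct): (0,1) (0,3) (1,0) (1,2) (1,3) (1,4) (2,3) (3,0) (3,2) (3,3) (3,4) (4,0) (4,1) (4,2) (4,4)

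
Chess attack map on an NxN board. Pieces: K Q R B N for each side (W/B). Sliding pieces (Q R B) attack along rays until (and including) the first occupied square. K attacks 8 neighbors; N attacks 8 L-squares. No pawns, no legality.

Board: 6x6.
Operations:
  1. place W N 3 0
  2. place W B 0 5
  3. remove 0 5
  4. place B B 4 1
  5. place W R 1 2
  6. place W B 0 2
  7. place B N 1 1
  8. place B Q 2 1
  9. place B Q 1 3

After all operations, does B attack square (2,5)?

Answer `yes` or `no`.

Answer: yes

Derivation:
Op 1: place WN@(3,0)
Op 2: place WB@(0,5)
Op 3: remove (0,5)
Op 4: place BB@(4,1)
Op 5: place WR@(1,2)
Op 6: place WB@(0,2)
Op 7: place BN@(1,1)
Op 8: place BQ@(2,1)
Op 9: place BQ@(1,3)
Per-piece attacks for B:
  BN@(1,1): attacks (2,3) (3,2) (0,3) (3,0)
  BQ@(1,3): attacks (1,4) (1,5) (1,2) (2,3) (3,3) (4,3) (5,3) (0,3) (2,4) (3,5) (2,2) (3,1) (4,0) (0,4) (0,2) [ray(0,-1) blocked at (1,2); ray(-1,-1) blocked at (0,2)]
  BQ@(2,1): attacks (2,2) (2,3) (2,4) (2,5) (2,0) (3,1) (4,1) (1,1) (3,2) (4,3) (5,4) (3,0) (1,2) (1,0) [ray(1,0) blocked at (4,1); ray(-1,0) blocked at (1,1); ray(1,-1) blocked at (3,0); ray(-1,1) blocked at (1,2)]
  BB@(4,1): attacks (5,2) (5,0) (3,2) (2,3) (1,4) (0,5) (3,0) [ray(-1,-1) blocked at (3,0)]
B attacks (2,5): yes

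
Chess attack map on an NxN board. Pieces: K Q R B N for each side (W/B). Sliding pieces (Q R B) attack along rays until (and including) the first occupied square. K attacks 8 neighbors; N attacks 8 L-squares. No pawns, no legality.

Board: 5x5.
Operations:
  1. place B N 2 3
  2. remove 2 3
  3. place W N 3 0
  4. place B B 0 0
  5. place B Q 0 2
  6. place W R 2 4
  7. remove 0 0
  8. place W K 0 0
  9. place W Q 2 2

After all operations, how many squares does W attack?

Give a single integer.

Answer: 21

Derivation:
Op 1: place BN@(2,3)
Op 2: remove (2,3)
Op 3: place WN@(3,0)
Op 4: place BB@(0,0)
Op 5: place BQ@(0,2)
Op 6: place WR@(2,4)
Op 7: remove (0,0)
Op 8: place WK@(0,0)
Op 9: place WQ@(2,2)
Per-piece attacks for W:
  WK@(0,0): attacks (0,1) (1,0) (1,1)
  WQ@(2,2): attacks (2,3) (2,4) (2,1) (2,0) (3,2) (4,2) (1,2) (0,2) (3,3) (4,4) (3,1) (4,0) (1,3) (0,4) (1,1) (0,0) [ray(0,1) blocked at (2,4); ray(-1,0) blocked at (0,2); ray(-1,-1) blocked at (0,0)]
  WR@(2,4): attacks (2,3) (2,2) (3,4) (4,4) (1,4) (0,4) [ray(0,-1) blocked at (2,2)]
  WN@(3,0): attacks (4,2) (2,2) (1,1)
Union (21 distinct): (0,0) (0,1) (0,2) (0,4) (1,0) (1,1) (1,2) (1,3) (1,4) (2,0) (2,1) (2,2) (2,3) (2,4) (3,1) (3,2) (3,3) (3,4) (4,0) (4,2) (4,4)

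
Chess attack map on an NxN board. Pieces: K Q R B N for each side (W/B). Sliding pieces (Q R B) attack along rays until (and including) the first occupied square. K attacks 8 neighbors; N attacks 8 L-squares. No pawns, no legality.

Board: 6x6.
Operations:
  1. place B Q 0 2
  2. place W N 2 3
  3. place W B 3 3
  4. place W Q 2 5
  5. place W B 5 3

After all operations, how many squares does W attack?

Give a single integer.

Answer: 22

Derivation:
Op 1: place BQ@(0,2)
Op 2: place WN@(2,3)
Op 3: place WB@(3,3)
Op 4: place WQ@(2,5)
Op 5: place WB@(5,3)
Per-piece attacks for W:
  WN@(2,3): attacks (3,5) (4,4) (1,5) (0,4) (3,1) (4,2) (1,1) (0,2)
  WQ@(2,5): attacks (2,4) (2,3) (3,5) (4,5) (5,5) (1,5) (0,5) (3,4) (4,3) (5,2) (1,4) (0,3) [ray(0,-1) blocked at (2,3)]
  WB@(3,3): attacks (4,4) (5,5) (4,2) (5,1) (2,4) (1,5) (2,2) (1,1) (0,0)
  WB@(5,3): attacks (4,4) (3,5) (4,2) (3,1) (2,0)
Union (22 distinct): (0,0) (0,2) (0,3) (0,4) (0,5) (1,1) (1,4) (1,5) (2,0) (2,2) (2,3) (2,4) (3,1) (3,4) (3,5) (4,2) (4,3) (4,4) (4,5) (5,1) (5,2) (5,5)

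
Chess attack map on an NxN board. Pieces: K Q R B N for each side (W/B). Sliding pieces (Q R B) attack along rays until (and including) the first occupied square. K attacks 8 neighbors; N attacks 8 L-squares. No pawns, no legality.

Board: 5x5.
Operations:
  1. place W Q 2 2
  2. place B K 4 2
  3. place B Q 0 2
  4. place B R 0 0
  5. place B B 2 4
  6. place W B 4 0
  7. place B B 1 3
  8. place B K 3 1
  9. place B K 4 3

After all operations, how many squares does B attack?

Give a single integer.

Op 1: place WQ@(2,2)
Op 2: place BK@(4,2)
Op 3: place BQ@(0,2)
Op 4: place BR@(0,0)
Op 5: place BB@(2,4)
Op 6: place WB@(4,0)
Op 7: place BB@(1,3)
Op 8: place BK@(3,1)
Op 9: place BK@(4,3)
Per-piece attacks for B:
  BR@(0,0): attacks (0,1) (0,2) (1,0) (2,0) (3,0) (4,0) [ray(0,1) blocked at (0,2); ray(1,0) blocked at (4,0)]
  BQ@(0,2): attacks (0,3) (0,4) (0,1) (0,0) (1,2) (2,2) (1,3) (1,1) (2,0) [ray(0,-1) blocked at (0,0); ray(1,0) blocked at (2,2); ray(1,1) blocked at (1,3)]
  BB@(1,3): attacks (2,4) (2,2) (0,4) (0,2) [ray(1,1) blocked at (2,4); ray(1,-1) blocked at (2,2); ray(-1,-1) blocked at (0,2)]
  BB@(2,4): attacks (3,3) (4,2) (1,3) [ray(1,-1) blocked at (4,2); ray(-1,-1) blocked at (1,3)]
  BK@(3,1): attacks (3,2) (3,0) (4,1) (2,1) (4,2) (4,0) (2,2) (2,0)
  BK@(4,2): attacks (4,3) (4,1) (3,2) (3,3) (3,1)
  BK@(4,3): attacks (4,4) (4,2) (3,3) (3,4) (3,2)
Union (23 distinct): (0,0) (0,1) (0,2) (0,3) (0,4) (1,0) (1,1) (1,2) (1,3) (2,0) (2,1) (2,2) (2,4) (3,0) (3,1) (3,2) (3,3) (3,4) (4,0) (4,1) (4,2) (4,3) (4,4)

Answer: 23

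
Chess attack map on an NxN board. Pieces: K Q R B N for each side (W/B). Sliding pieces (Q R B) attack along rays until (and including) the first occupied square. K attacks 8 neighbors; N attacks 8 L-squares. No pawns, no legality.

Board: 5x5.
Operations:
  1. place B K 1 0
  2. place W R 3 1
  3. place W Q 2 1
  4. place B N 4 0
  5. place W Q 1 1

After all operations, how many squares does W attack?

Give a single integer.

Answer: 22

Derivation:
Op 1: place BK@(1,0)
Op 2: place WR@(3,1)
Op 3: place WQ@(2,1)
Op 4: place BN@(4,0)
Op 5: place WQ@(1,1)
Per-piece attacks for W:
  WQ@(1,1): attacks (1,2) (1,3) (1,4) (1,0) (2,1) (0,1) (2,2) (3,3) (4,4) (2,0) (0,2) (0,0) [ray(0,-1) blocked at (1,0); ray(1,0) blocked at (2,1)]
  WQ@(2,1): attacks (2,2) (2,3) (2,4) (2,0) (3,1) (1,1) (3,2) (4,3) (3,0) (1,2) (0,3) (1,0) [ray(1,0) blocked at (3,1); ray(-1,0) blocked at (1,1); ray(-1,-1) blocked at (1,0)]
  WR@(3,1): attacks (3,2) (3,3) (3,4) (3,0) (4,1) (2,1) [ray(-1,0) blocked at (2,1)]
Union (22 distinct): (0,0) (0,1) (0,2) (0,3) (1,0) (1,1) (1,2) (1,3) (1,4) (2,0) (2,1) (2,2) (2,3) (2,4) (3,0) (3,1) (3,2) (3,3) (3,4) (4,1) (4,3) (4,4)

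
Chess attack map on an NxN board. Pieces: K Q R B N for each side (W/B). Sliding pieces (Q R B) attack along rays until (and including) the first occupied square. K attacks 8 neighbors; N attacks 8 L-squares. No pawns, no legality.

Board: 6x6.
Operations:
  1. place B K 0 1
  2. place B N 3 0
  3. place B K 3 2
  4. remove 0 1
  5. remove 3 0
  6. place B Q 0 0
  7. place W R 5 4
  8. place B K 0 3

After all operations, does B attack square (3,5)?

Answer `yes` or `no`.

Op 1: place BK@(0,1)
Op 2: place BN@(3,0)
Op 3: place BK@(3,2)
Op 4: remove (0,1)
Op 5: remove (3,0)
Op 6: place BQ@(0,0)
Op 7: place WR@(5,4)
Op 8: place BK@(0,3)
Per-piece attacks for B:
  BQ@(0,0): attacks (0,1) (0,2) (0,3) (1,0) (2,0) (3,0) (4,0) (5,0) (1,1) (2,2) (3,3) (4,4) (5,5) [ray(0,1) blocked at (0,3)]
  BK@(0,3): attacks (0,4) (0,2) (1,3) (1,4) (1,2)
  BK@(3,2): attacks (3,3) (3,1) (4,2) (2,2) (4,3) (4,1) (2,3) (2,1)
B attacks (3,5): no

Answer: no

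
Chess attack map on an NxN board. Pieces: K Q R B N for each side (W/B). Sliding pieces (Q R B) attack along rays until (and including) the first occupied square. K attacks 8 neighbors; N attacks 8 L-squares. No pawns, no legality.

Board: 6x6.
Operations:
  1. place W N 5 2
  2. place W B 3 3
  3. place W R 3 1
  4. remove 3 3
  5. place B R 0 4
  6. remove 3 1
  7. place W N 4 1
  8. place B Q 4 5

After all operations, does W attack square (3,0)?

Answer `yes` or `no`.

Answer: no

Derivation:
Op 1: place WN@(5,2)
Op 2: place WB@(3,3)
Op 3: place WR@(3,1)
Op 4: remove (3,3)
Op 5: place BR@(0,4)
Op 6: remove (3,1)
Op 7: place WN@(4,1)
Op 8: place BQ@(4,5)
Per-piece attacks for W:
  WN@(4,1): attacks (5,3) (3,3) (2,2) (2,0)
  WN@(5,2): attacks (4,4) (3,3) (4,0) (3,1)
W attacks (3,0): no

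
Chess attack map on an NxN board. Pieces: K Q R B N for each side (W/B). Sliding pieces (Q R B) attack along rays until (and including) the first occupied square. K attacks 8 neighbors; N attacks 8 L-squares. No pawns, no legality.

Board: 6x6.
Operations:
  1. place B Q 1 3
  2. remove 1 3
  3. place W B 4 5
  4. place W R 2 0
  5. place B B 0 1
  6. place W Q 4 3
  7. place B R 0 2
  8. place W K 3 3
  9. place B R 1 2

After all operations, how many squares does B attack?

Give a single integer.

Op 1: place BQ@(1,3)
Op 2: remove (1,3)
Op 3: place WB@(4,5)
Op 4: place WR@(2,0)
Op 5: place BB@(0,1)
Op 6: place WQ@(4,3)
Op 7: place BR@(0,2)
Op 8: place WK@(3,3)
Op 9: place BR@(1,2)
Per-piece attacks for B:
  BB@(0,1): attacks (1,2) (1,0) [ray(1,1) blocked at (1,2)]
  BR@(0,2): attacks (0,3) (0,4) (0,5) (0,1) (1,2) [ray(0,-1) blocked at (0,1); ray(1,0) blocked at (1,2)]
  BR@(1,2): attacks (1,3) (1,4) (1,5) (1,1) (1,0) (2,2) (3,2) (4,2) (5,2) (0,2) [ray(-1,0) blocked at (0,2)]
Union (15 distinct): (0,1) (0,2) (0,3) (0,4) (0,5) (1,0) (1,1) (1,2) (1,3) (1,4) (1,5) (2,2) (3,2) (4,2) (5,2)

Answer: 15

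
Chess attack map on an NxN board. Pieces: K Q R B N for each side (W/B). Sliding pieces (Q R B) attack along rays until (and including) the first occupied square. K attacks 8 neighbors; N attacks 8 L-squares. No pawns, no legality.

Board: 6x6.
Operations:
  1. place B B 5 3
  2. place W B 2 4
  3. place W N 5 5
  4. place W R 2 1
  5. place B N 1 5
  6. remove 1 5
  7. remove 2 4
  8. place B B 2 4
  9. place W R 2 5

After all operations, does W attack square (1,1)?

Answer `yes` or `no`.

Answer: yes

Derivation:
Op 1: place BB@(5,3)
Op 2: place WB@(2,4)
Op 3: place WN@(5,5)
Op 4: place WR@(2,1)
Op 5: place BN@(1,5)
Op 6: remove (1,5)
Op 7: remove (2,4)
Op 8: place BB@(2,4)
Op 9: place WR@(2,5)
Per-piece attacks for W:
  WR@(2,1): attacks (2,2) (2,3) (2,4) (2,0) (3,1) (4,1) (5,1) (1,1) (0,1) [ray(0,1) blocked at (2,4)]
  WR@(2,5): attacks (2,4) (3,5) (4,5) (5,5) (1,5) (0,5) [ray(0,-1) blocked at (2,4); ray(1,0) blocked at (5,5)]
  WN@(5,5): attacks (4,3) (3,4)
W attacks (1,1): yes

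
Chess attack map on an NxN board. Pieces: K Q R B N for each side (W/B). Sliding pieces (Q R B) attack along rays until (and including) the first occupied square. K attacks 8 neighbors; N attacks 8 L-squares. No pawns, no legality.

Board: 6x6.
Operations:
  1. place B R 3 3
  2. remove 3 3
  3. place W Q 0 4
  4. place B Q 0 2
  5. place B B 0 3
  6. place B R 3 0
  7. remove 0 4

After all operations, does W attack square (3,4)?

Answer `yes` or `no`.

Op 1: place BR@(3,3)
Op 2: remove (3,3)
Op 3: place WQ@(0,4)
Op 4: place BQ@(0,2)
Op 5: place BB@(0,3)
Op 6: place BR@(3,0)
Op 7: remove (0,4)
Per-piece attacks for W:
W attacks (3,4): no

Answer: no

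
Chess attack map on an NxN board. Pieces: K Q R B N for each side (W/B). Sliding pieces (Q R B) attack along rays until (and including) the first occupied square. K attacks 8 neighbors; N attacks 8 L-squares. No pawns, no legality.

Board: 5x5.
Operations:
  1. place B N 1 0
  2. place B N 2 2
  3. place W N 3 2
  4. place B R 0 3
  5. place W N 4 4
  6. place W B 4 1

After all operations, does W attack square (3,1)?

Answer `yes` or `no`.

Op 1: place BN@(1,0)
Op 2: place BN@(2,2)
Op 3: place WN@(3,2)
Op 4: place BR@(0,3)
Op 5: place WN@(4,4)
Op 6: place WB@(4,1)
Per-piece attacks for W:
  WN@(3,2): attacks (4,4) (2,4) (1,3) (4,0) (2,0) (1,1)
  WB@(4,1): attacks (3,2) (3,0) [ray(-1,1) blocked at (3,2)]
  WN@(4,4): attacks (3,2) (2,3)
W attacks (3,1): no

Answer: no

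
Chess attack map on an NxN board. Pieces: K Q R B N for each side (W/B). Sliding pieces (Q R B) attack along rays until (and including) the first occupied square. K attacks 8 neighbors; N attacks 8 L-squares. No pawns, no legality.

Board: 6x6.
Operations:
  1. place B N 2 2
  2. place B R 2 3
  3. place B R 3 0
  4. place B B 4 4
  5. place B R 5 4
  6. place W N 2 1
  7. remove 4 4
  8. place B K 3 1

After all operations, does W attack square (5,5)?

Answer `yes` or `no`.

Op 1: place BN@(2,2)
Op 2: place BR@(2,3)
Op 3: place BR@(3,0)
Op 4: place BB@(4,4)
Op 5: place BR@(5,4)
Op 6: place WN@(2,1)
Op 7: remove (4,4)
Op 8: place BK@(3,1)
Per-piece attacks for W:
  WN@(2,1): attacks (3,3) (4,2) (1,3) (0,2) (4,0) (0,0)
W attacks (5,5): no

Answer: no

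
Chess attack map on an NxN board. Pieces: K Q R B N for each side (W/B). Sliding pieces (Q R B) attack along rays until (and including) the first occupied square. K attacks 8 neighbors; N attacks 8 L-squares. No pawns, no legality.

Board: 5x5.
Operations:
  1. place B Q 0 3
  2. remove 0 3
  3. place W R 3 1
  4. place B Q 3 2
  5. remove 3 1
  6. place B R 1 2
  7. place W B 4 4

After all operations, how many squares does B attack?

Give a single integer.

Answer: 17

Derivation:
Op 1: place BQ@(0,3)
Op 2: remove (0,3)
Op 3: place WR@(3,1)
Op 4: place BQ@(3,2)
Op 5: remove (3,1)
Op 6: place BR@(1,2)
Op 7: place WB@(4,4)
Per-piece attacks for B:
  BR@(1,2): attacks (1,3) (1,4) (1,1) (1,0) (2,2) (3,2) (0,2) [ray(1,0) blocked at (3,2)]
  BQ@(3,2): attacks (3,3) (3,4) (3,1) (3,0) (4,2) (2,2) (1,2) (4,3) (4,1) (2,3) (1,4) (2,1) (1,0) [ray(-1,0) blocked at (1,2)]
Union (17 distinct): (0,2) (1,0) (1,1) (1,2) (1,3) (1,4) (2,1) (2,2) (2,3) (3,0) (3,1) (3,2) (3,3) (3,4) (4,1) (4,2) (4,3)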